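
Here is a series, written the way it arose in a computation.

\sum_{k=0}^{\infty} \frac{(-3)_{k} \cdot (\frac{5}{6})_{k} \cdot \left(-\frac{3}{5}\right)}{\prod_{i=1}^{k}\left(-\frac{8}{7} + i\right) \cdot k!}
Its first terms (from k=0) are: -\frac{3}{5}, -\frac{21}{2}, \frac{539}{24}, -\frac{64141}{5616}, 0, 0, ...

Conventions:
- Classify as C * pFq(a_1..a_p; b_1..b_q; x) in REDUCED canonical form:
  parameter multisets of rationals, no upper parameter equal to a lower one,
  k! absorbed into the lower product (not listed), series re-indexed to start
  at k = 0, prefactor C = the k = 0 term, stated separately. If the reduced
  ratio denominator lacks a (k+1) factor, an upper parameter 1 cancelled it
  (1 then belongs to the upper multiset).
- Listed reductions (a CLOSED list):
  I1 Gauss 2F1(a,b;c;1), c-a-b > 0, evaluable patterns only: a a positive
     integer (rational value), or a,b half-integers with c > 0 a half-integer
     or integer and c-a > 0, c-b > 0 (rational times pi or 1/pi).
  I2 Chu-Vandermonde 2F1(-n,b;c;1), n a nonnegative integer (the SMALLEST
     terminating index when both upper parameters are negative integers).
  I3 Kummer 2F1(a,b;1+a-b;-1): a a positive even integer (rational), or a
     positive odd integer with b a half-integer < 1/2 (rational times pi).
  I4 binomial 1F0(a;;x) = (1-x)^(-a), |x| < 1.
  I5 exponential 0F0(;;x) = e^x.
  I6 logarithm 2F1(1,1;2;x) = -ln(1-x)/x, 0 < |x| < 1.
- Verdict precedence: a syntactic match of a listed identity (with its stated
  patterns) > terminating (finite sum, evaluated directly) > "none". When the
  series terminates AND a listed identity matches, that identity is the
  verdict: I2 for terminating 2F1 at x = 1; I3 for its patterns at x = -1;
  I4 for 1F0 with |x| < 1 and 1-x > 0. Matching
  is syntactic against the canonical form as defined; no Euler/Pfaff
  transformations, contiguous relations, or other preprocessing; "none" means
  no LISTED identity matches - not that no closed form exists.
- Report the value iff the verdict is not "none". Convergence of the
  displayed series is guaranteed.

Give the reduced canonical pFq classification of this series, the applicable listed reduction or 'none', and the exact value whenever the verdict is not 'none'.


x = 1 here; the reduced form reads 2F1, upper {-3, \frac{5}{6}}, lower {-\frac{1}{7}}, C = -\frac{3}{5}. Verdict: Vandermonde's identity (I2) fires (terminating 2F1 at x = 1 with n = 3, b = 5/6, c = -\frac{1}{7}). Sum: -\frac{1763}{28080}.

Key observation: x = 1 and the lower running product (C = -3/5, x = 1) is a rising factorial.
Term ratio: r(k) = 1 * (k-3) (k+\frac{5}{6}) / [(k-\frac{1}{7}) (k+1)] - rational in k, leading ratio 1; with t_0 = -\frac{3}{5}, classification follows.


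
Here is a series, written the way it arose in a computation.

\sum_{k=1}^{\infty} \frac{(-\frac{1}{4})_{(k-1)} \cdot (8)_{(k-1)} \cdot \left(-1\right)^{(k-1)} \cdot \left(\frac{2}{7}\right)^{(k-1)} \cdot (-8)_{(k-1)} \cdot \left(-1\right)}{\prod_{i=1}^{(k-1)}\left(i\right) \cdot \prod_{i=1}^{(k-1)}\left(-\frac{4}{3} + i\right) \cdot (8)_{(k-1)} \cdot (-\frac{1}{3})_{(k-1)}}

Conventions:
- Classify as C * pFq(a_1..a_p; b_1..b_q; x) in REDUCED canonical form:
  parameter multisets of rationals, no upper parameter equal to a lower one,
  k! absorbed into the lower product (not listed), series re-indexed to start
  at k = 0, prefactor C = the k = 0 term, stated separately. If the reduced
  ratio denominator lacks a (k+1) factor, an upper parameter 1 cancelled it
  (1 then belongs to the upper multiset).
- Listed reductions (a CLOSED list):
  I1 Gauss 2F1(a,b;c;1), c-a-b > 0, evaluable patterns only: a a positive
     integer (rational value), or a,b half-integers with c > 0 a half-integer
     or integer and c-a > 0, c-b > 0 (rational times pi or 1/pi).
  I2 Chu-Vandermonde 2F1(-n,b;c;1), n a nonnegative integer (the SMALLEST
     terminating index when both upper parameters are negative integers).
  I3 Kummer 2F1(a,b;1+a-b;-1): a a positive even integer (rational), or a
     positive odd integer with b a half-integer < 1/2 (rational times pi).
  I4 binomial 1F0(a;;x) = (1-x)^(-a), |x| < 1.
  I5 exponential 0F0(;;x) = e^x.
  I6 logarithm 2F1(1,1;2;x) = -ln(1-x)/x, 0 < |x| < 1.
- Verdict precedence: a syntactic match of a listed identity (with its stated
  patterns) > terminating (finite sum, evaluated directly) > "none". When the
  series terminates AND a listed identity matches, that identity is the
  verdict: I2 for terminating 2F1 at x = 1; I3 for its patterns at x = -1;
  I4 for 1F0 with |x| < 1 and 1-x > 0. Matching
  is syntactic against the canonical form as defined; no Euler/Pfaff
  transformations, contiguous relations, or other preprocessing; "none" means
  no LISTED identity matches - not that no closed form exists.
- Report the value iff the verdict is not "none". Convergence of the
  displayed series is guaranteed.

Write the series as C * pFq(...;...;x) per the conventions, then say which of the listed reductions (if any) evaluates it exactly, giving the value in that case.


This is -1 * 2F2(-8, -\frac{1}{4}; -\frac{1}{3}, -\frac{1}{3}; -\frac{2}{7}) in reduced canonical form. Verdict: terminating (-8 upstairs). 9 nonzero terms in all; added directly. Exact value: \frac{1103405052063695831951}{67257822951768064000}.

First insight: with t_0 = -1, the product of the first k integers (prefactor -1) is k!.
Term ratio: r(k) = -\frac{2}{7} * (k-8) (k-\frac{1}{4}) / [(k-\frac{1}{3}) (k-\frac{1}{3}) (k+1)] - poly over poly, x = -\frac{2}{7} from leading terms; C = -1 at k = 0.


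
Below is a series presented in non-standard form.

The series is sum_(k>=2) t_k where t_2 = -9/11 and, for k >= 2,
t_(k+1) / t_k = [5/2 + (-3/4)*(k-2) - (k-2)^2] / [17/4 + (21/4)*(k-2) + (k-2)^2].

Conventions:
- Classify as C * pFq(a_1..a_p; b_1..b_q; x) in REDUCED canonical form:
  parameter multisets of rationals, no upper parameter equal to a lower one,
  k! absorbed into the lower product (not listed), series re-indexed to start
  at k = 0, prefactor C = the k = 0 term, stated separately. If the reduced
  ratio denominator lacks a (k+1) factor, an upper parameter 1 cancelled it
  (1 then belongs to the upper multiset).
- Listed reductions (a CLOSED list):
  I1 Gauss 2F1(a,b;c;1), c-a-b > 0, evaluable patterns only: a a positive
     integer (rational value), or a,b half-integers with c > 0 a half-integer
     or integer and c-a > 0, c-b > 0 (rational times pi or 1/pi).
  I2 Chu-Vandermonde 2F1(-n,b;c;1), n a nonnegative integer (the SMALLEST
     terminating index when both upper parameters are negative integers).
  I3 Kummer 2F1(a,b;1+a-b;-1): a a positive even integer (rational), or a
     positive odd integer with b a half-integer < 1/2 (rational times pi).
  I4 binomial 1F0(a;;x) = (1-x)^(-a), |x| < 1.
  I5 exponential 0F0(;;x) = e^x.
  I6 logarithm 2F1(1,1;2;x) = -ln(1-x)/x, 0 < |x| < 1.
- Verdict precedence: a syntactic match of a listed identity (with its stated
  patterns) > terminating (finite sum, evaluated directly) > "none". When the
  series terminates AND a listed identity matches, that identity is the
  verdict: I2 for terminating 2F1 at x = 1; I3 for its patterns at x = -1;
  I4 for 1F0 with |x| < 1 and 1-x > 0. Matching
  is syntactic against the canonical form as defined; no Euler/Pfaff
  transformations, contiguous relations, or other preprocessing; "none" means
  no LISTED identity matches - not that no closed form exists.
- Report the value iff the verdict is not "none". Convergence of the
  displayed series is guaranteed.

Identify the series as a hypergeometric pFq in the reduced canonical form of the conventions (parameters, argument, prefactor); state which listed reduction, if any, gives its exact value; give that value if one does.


Canonical form: C = -9/11 times 2F1 with upper {-5/4, 2}, lower {17/4}, x = -1. Verdict: this is the Kummer evaluation I3 (x = -1; c = 17/4 equals 1+a-b for upper {-5/4, 2}: listed pattern). Sum: -117/88.

Key step: t_0 = -9/11 here, and the expanded ratio factors over Q; prefactor -9/11, roots give parameters.
Consecutive-term ratio: r(k) = (-1) * (k-5/4) (k+2) / [(k+17/4) (k+1)] - poly over poly, x = (-1) from leading terms; C = -9/11 at k = 0.


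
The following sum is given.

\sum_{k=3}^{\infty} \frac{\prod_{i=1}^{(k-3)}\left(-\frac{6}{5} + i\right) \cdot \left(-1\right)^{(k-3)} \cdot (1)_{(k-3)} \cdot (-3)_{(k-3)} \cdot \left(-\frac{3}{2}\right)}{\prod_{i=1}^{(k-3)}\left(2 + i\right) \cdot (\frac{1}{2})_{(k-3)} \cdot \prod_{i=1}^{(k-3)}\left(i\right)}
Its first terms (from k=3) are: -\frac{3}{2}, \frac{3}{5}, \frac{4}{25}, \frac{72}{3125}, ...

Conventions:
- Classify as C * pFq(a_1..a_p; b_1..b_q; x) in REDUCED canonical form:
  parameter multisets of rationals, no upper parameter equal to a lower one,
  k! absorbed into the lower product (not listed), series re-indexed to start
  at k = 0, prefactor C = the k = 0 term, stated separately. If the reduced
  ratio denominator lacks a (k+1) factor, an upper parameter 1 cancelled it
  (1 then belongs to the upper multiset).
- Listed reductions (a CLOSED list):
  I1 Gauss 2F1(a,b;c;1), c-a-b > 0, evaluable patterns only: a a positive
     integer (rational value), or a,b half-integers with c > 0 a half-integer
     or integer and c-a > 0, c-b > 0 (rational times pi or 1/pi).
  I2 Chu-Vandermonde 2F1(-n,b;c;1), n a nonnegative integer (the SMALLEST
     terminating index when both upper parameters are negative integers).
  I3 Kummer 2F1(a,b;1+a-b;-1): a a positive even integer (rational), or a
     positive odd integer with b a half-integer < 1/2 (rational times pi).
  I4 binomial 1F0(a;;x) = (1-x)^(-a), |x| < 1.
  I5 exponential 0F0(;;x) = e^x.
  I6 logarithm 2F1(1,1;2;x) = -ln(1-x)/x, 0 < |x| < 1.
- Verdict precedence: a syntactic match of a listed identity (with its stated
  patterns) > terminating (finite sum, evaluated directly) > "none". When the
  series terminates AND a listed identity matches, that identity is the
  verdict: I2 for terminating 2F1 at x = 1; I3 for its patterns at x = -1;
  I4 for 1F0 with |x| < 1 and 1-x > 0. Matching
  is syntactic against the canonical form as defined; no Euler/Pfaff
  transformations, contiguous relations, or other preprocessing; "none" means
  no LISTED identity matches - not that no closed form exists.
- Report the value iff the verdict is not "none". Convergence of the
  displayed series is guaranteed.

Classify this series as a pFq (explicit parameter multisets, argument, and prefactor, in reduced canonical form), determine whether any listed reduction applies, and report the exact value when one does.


x = -1 here; the reduced form reads 3F2, upper {-3, -\frac{1}{5}, 1}, lower {\frac{1}{2}, 3}, C = -\frac{3}{2}. Verdict: terminating (-3 upstairs). 4 nonzero terms in all; added directly. Its exact value is -\frac{4481}{6250}.

Key step: t_0 being -\frac{3}{2}, the lower running product (C = -3/2, x = -1) is a rising factorial.
Ratio: r(k) = -1 * (k-3) (k-\frac{1}{5}) (k+1) / [(k+\frac{1}{2}) (k+3) (k+1)] - rational in k, leading ratio -1; with t_0 = -\frac{3}{2}, classification follows.


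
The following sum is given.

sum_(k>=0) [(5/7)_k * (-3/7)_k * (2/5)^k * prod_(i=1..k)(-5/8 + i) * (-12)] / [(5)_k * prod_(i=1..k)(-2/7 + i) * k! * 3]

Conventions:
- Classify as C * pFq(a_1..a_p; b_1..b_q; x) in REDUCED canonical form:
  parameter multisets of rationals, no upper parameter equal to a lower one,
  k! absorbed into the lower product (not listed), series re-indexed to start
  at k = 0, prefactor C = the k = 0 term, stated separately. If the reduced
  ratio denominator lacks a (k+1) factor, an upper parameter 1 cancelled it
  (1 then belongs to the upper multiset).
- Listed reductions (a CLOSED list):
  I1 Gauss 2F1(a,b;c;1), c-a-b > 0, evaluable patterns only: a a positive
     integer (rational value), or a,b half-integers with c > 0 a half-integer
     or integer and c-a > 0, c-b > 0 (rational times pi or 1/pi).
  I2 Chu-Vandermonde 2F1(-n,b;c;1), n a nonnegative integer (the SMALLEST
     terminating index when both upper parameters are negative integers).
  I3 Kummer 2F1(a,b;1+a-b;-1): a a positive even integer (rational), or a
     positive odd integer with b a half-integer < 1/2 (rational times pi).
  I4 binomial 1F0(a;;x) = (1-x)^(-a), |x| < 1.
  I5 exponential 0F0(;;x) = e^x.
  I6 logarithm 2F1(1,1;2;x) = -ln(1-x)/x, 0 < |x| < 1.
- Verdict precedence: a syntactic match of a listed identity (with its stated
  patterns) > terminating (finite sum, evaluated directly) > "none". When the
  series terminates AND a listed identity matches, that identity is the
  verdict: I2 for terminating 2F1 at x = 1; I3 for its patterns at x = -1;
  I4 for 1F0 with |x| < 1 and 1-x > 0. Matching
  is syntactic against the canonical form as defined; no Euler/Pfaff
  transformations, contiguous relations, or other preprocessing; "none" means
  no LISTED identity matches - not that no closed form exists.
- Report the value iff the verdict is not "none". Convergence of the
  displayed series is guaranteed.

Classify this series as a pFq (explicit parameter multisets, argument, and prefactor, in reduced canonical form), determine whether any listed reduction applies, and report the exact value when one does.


With C = -4: the canonical form is 2F1(-3/7, 3/8; 5; 2/5). Verdict: none. A 2F1 with upper {-3/7, 3/8} fits none of I1-I6 at x = 2/5; the sum runs forever.

First insight: from the first term -4: the parameter 5/7 appears in both the upper and lower lists and cancels.
Adjacent-term ratio: r(k) = (2/5) * (k-3/7) (k+3/8) / [(k+5) (k+1)] - rational in k. x = (2/5); t_0 = -4; negate the roots.


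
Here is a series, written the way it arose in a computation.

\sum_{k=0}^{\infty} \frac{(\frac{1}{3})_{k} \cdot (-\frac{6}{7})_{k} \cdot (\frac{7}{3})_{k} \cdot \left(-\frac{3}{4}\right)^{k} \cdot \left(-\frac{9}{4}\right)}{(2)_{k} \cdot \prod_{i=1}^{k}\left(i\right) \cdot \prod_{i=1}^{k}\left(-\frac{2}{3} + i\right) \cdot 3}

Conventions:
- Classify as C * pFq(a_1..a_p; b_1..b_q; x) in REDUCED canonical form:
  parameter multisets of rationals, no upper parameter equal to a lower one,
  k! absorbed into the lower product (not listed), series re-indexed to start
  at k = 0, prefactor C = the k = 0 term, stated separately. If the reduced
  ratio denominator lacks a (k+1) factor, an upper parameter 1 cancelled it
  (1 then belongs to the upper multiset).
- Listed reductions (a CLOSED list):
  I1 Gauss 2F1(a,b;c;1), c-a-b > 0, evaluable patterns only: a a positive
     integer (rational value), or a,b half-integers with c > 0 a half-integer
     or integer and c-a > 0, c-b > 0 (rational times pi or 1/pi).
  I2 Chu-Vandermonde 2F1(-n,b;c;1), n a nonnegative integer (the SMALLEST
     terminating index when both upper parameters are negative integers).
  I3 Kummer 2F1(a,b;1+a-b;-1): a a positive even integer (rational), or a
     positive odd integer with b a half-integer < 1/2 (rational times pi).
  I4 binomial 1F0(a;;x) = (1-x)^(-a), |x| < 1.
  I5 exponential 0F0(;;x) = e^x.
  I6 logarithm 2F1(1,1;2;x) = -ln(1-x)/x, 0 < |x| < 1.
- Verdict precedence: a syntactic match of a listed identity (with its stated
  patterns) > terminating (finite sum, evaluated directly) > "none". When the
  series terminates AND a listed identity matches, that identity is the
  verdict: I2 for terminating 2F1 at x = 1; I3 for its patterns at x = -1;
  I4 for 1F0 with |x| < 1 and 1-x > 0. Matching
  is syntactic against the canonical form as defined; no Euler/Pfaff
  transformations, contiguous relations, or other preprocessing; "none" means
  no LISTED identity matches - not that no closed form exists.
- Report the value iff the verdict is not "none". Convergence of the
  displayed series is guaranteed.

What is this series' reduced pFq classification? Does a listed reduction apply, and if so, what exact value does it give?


Reduced: x = -\frac{3}{4}, 2F1, upper = {-\frac{6}{7}, \frac{7}{3}}, lower = {2}, C = -\frac{3}{4}. Verdict: no listed reduction: x = -\frac{3}{4} and upper {-\frac{6}{7}, \frac{7}{3}} fail every I1-I6 pattern.

The tell: from the first term -\frac{3}{4}: the parameter 1/3 appears in both the upper and lower lists and cancels.
Step ratio: r(k) = -\frac{3}{4} * (k-\frac{6}{7}) (k+\frac{7}{3}) / [(k+2) (k+1)] - rational; roots negated = parameters, x = -\frac{3}{4}, C = -\frac{3}{4}.


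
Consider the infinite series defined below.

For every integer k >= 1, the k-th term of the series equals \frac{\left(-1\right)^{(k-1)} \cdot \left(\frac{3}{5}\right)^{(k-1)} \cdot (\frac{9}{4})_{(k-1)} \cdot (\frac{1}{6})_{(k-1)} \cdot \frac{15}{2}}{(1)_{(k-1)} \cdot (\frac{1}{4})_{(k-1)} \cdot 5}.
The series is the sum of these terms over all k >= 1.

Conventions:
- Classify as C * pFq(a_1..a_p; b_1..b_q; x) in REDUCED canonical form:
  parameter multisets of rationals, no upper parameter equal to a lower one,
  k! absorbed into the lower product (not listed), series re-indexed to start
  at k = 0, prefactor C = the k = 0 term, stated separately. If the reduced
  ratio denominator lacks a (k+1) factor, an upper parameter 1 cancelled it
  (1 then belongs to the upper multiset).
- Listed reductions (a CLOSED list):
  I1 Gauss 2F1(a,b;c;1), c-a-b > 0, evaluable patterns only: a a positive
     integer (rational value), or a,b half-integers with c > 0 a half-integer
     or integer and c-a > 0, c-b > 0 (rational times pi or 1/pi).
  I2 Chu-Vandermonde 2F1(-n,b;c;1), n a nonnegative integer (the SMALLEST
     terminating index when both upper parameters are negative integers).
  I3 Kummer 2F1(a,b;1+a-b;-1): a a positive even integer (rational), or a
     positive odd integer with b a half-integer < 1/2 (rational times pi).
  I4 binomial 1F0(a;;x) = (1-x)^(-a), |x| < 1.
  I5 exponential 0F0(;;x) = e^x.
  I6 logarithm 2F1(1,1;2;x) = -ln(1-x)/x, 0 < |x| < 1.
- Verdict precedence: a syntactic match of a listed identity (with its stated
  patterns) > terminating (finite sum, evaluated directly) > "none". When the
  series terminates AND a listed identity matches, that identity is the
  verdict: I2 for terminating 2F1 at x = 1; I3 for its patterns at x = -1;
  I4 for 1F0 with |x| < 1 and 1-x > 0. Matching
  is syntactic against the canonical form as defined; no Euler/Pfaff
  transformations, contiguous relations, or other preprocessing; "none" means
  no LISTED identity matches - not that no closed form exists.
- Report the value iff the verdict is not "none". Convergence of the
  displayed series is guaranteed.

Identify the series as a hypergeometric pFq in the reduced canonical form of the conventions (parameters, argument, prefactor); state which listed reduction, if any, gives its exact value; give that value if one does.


The series (x = -\frac{3}{5}) is 2F1: upper {\frac{1}{6}, \frac{9}{4}}, lower {\frac{1}{4}}, prefactor \frac{3}{2}. Verdict: none here - no I1-I6 shape fits x = -\frac{3}{5} with lower {\frac{1}{4}}.

Structural cue: t_0 = \frac{3}{2} here, and (1)_k (C = 3/2) is k! itself.
Consecutive-term ratio: r(k) = -\frac{3}{5} * (k+\frac{1}{6}) (k+\frac{9}{4}) / [(k+\frac{1}{4}) (k+1)] ; factor over Q: parameters, x = -\frac{3}{5}, and C = \frac{3}{2}.


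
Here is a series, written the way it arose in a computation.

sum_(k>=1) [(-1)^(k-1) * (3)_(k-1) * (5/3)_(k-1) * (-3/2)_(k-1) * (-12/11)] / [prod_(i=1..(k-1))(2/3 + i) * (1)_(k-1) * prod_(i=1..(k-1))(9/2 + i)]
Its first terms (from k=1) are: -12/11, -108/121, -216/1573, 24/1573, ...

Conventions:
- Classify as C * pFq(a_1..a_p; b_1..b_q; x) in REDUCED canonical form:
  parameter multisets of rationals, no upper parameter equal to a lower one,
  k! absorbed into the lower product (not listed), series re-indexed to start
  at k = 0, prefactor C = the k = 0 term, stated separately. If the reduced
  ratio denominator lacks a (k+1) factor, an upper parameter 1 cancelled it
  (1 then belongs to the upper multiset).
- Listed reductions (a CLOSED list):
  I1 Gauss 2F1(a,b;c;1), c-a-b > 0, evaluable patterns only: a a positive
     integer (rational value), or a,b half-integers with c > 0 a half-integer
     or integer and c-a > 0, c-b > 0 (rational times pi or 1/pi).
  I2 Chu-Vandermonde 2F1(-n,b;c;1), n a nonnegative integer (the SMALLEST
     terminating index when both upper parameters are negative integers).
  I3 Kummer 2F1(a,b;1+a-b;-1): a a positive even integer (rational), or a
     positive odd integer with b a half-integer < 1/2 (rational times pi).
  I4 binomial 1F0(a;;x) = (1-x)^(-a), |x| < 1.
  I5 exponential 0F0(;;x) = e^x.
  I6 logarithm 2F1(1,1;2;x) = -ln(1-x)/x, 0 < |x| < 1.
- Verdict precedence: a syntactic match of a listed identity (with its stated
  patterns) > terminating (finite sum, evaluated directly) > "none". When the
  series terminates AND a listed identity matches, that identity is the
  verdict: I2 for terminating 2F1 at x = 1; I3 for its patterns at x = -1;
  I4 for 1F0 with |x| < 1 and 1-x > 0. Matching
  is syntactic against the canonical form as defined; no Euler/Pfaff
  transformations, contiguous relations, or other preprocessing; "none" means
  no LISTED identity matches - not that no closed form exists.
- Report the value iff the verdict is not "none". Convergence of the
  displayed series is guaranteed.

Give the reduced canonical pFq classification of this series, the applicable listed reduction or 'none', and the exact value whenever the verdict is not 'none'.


Reduced: x = -1, 2F1, upper = {-3/2, 3}, lower = {11/2}, C = -12/11. Verdict: the Kummer evaluation I3 matches (x = -1; c = 11/2 equals 1+a-b for upper {-3/2, 3}: listed pattern). Value: (-945/1408) * pi.

The tell: x = (-1) and (1)_k (prefactor -12/11) is k! itself.
Ratio: r(k) = (-1) * (k-3/2) (k+3) / [(k+11/2) (k+1)] - poly over poly, x = (-1) from leading terms; C = -12/11 at k = 0.


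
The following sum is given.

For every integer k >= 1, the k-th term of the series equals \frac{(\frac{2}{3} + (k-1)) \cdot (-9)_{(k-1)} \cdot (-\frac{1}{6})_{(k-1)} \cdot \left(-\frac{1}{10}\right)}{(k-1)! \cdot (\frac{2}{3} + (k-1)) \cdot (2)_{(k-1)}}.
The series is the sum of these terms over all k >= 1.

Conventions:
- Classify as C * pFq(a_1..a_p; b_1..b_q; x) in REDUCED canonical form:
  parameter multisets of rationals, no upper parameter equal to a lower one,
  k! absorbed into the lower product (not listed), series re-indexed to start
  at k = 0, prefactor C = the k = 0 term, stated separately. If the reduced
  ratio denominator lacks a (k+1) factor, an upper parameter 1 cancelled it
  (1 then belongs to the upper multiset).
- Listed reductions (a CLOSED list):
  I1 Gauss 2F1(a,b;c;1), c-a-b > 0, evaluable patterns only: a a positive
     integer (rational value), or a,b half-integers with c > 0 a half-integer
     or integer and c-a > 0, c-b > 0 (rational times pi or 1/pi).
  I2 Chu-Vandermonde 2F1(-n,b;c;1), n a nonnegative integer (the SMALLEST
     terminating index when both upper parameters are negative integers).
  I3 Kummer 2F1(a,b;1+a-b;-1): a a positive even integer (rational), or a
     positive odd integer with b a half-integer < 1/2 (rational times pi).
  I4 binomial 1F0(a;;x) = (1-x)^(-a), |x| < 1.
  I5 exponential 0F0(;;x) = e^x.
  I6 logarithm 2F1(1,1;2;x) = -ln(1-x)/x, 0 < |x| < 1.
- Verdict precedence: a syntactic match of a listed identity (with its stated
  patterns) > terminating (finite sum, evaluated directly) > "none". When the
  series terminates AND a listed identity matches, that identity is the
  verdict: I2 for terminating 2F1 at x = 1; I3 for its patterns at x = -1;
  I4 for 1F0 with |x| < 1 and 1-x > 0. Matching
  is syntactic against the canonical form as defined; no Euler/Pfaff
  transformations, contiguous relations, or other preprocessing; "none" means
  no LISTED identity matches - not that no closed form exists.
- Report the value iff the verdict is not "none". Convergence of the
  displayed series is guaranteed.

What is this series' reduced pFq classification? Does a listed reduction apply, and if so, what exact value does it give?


x = 1 here; the reduced form reads 2F1, upper {-9, -\frac{1}{6}}, lower {2}, C = -\frac{1}{10}. Verdict: Chu-Vandermonde (I2) matches (terminating 2F1 at x = 1 with n = 9, b = -1/6, c = 2). Its exact value is -\frac{57220202039}{417942208512}.

Key step: x = 1 and the factor k + 2/3 cancels (top and bottom), leaving C = -1/10.
Adjacent-term ratio: r(k) = 1 * (k-9) (k-\frac{1}{6}) / [(k+2) (k+1)] - rational in k. x = 1; t_0 = -\frac{1}{10}; negate the roots.


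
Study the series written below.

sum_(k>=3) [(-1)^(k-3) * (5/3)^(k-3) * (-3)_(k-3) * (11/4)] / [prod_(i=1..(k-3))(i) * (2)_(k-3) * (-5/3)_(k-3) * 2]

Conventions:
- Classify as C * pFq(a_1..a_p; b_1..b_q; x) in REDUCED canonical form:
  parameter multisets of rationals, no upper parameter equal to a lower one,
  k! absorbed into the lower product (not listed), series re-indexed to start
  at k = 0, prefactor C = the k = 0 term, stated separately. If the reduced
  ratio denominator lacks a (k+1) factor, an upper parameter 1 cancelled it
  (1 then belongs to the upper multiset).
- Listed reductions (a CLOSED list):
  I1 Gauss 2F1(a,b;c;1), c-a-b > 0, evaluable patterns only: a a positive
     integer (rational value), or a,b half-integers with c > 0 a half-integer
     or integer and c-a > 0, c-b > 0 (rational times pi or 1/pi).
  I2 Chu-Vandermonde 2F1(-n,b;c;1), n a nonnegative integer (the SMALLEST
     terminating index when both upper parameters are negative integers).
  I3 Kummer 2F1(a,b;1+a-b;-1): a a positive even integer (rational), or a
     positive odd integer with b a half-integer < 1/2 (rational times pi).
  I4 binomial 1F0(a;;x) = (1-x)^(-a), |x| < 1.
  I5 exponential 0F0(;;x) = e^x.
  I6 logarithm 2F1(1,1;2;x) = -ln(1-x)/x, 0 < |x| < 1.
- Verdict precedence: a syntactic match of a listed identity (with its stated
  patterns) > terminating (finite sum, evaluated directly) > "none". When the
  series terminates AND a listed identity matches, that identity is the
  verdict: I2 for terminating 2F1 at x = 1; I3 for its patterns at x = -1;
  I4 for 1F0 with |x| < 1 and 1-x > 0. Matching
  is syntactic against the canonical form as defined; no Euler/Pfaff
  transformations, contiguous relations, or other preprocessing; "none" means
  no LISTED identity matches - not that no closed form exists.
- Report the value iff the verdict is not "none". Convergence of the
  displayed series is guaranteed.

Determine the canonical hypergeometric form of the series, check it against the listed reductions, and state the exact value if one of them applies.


Prefactor 11/8, argument -5/3: 1F2 with upper {-3} over lower {-5/3, 2}. Verdict: terminating (-3 upstairs). 4 nonzero terms in all; added directly. Hence: 671/384.

Structural cue: from the first term 11/8: the product of the first k integers (C = 11/8) is k!.
Term ratio: r(k) = (-5/3) * (k-3) / [(k-5/3) (k+2) (k+1)] - rational in k, leading ratio (-5/3); with t_0 = 11/8, classification follows.


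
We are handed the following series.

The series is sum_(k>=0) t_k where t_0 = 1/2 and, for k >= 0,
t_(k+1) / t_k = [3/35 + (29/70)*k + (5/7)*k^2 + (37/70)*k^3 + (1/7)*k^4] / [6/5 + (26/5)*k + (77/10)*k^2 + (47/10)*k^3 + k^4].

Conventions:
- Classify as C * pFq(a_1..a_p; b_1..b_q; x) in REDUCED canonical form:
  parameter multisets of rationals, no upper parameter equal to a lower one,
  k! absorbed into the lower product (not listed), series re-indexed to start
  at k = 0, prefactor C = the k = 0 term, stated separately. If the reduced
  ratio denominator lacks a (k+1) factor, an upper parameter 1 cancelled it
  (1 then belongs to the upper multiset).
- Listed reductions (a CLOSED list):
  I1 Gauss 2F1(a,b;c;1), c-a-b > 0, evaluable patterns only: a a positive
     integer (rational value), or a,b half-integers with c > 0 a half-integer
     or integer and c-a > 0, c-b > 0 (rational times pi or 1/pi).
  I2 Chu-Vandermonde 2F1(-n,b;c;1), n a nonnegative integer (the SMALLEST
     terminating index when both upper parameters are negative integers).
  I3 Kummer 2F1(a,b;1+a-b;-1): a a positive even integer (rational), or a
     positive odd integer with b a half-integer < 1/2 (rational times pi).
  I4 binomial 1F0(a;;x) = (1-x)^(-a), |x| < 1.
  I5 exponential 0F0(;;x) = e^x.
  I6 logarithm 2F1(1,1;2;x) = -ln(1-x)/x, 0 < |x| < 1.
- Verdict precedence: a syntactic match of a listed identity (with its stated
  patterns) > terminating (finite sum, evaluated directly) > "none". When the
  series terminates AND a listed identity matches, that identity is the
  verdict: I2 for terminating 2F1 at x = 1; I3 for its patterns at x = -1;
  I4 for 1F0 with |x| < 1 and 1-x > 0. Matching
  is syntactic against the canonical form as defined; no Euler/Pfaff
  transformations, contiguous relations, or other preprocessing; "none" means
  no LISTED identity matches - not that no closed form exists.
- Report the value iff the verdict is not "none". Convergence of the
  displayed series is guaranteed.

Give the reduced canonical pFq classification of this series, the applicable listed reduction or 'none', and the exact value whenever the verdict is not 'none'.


This is 1/2 * 2F1(1, 1; 2; 1/7) in reduced canonical form. Verdict: the I6 logarithm reduction matches (the logarithm: parameters (1,1;2), x = 1/7). Sum: (-7/2) * ln(6/7).

The tell: x = (1/7) and the ratio is unreduced: k + 1/2 divides both sides (C = 1/2).
Consecutive-term ratio: r(k) = (1/7) * (k+1) (k+1) / [(k+2) (k+1)] - poly over poly, x = (1/7) from leading terms; C = 1/2 at k = 0.


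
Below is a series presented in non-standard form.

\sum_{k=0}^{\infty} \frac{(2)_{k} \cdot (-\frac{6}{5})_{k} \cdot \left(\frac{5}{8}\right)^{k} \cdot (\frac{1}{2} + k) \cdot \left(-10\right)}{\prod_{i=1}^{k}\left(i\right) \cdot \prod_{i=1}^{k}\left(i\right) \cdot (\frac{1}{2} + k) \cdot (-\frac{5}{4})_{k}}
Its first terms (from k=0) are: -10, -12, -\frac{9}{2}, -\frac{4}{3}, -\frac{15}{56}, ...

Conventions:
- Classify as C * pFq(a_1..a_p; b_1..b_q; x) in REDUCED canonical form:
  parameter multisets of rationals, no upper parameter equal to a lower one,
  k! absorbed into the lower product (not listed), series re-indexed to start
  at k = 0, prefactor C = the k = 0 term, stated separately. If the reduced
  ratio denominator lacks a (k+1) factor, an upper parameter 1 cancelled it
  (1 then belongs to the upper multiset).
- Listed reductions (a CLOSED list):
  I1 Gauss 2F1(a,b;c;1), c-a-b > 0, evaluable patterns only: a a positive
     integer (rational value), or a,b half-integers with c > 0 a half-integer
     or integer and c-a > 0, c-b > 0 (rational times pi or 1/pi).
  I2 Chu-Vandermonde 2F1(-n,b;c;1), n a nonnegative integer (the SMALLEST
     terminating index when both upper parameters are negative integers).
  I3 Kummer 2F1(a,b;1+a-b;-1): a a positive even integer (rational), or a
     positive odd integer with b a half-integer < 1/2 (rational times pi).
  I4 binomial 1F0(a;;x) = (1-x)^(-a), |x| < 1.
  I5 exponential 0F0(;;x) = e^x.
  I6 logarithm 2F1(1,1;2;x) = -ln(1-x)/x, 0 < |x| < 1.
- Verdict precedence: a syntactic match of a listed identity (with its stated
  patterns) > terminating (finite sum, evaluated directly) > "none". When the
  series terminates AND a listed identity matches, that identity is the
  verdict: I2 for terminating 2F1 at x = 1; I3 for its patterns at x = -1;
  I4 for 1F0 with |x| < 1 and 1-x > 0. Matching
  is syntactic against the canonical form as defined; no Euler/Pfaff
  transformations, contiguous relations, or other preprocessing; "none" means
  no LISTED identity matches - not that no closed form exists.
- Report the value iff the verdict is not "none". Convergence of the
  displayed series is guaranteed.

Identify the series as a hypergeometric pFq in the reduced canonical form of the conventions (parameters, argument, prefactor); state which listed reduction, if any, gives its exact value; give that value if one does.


Canonical form: C = -10 times 2F2 with upper {-\frac{6}{5}, 2}, lower {-\frac{5}{4}, 1}, x = \frac{5}{8}. Verdict: none - at argument \frac{5}{8} the multisets {-\frac{6}{5}, 2} ; {-\frac{5}{4}, 1} match no listed identity.

The tell: t_0 being -10, the lower running product (C = -10, x = 5/8) is a rising factorial.
Term ratio: r(k) = \frac{5}{8} * (k-\frac{6}{5}) (k+2) / [(k-\frac{5}{4}) (k+1) (k+1)] - rational; roots negated = parameters, x = \frac{5}{8}, C = -10.


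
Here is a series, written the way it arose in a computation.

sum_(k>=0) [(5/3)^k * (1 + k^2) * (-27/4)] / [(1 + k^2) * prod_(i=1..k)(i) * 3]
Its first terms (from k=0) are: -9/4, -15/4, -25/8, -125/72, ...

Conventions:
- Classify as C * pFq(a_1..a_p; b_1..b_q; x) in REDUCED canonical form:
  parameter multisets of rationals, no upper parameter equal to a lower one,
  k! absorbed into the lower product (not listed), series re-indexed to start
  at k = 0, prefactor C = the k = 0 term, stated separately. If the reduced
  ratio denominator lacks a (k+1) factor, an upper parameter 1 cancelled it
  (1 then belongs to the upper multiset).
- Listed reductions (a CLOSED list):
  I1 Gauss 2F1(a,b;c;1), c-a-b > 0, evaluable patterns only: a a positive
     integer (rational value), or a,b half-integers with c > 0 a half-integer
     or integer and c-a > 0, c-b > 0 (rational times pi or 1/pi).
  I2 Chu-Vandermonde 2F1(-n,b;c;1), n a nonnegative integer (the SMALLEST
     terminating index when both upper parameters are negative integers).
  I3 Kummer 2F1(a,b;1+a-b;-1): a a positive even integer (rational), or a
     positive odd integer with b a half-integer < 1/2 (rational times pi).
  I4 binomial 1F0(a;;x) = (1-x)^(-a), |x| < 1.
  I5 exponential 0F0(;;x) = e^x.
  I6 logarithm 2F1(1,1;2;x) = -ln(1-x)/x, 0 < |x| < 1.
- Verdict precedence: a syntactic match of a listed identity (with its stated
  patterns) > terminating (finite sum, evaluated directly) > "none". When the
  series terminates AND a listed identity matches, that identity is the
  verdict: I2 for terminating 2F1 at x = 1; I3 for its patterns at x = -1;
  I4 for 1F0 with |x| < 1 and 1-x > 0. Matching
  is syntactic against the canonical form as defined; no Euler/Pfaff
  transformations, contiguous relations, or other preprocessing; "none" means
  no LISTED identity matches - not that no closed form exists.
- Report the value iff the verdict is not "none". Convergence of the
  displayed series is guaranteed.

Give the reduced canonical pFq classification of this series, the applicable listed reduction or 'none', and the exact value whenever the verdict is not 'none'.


The series (x = 5/3) is 0F0: upper {-}, lower {-}, prefactor -9/4. Verdict (x = 5/3): exponential (I5) applies (the 0F0 exponential series at x = 5/3). Exact value: (-9/4) * e^(5/3).

The tell: t_0 being -9/4, striking the common factor k^2 + 1 reduces the term (C = -9/4).
Term ratio: r(k) = (5/3) * 1 / [(k+1)] ; factor over Q: parameters, x = (5/3), and C = -9/4.


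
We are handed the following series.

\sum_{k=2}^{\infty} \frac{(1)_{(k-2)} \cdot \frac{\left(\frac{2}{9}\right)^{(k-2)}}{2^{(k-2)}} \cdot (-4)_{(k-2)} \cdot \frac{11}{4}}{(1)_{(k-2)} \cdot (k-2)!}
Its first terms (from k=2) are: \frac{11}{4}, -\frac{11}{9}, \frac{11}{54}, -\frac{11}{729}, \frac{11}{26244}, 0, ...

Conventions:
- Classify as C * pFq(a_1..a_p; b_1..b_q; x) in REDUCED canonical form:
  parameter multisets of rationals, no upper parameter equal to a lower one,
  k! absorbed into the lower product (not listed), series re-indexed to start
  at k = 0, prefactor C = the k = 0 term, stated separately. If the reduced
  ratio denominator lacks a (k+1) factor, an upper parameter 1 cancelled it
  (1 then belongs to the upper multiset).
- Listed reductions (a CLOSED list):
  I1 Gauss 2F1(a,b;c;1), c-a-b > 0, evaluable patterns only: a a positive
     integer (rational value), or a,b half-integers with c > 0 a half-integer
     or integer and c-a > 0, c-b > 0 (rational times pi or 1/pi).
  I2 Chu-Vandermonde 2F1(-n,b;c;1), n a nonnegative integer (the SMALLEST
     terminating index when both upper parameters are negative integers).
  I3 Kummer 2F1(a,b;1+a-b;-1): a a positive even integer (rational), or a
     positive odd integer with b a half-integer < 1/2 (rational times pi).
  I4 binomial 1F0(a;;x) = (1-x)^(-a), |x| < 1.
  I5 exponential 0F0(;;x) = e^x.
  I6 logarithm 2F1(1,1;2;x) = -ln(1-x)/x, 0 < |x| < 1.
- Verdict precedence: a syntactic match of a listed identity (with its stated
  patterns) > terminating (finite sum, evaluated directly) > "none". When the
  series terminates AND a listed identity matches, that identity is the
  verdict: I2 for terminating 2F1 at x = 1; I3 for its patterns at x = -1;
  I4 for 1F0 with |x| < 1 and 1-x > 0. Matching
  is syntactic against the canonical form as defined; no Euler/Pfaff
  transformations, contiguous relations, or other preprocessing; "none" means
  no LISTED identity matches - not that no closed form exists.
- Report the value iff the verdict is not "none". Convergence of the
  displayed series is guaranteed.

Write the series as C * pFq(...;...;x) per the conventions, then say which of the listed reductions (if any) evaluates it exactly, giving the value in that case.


This is \frac{11}{4} * 1F0(-4; -; \frac{1}{9}) in reduced canonical form. Verdict (x = \frac{1}{9}): binomial (I4) applies (the 1F0 binomial series: exponent 4, x = \frac{1}{9}). Value: \frac{11264}{6561}.

First insight: with t_0 = \frac{11}{4}, the denominator's factorial ratio (prefactor 11/4) is a lower Pochhammer.
Term ratio: r(k) = \frac{1}{9} * (k-4) / [(k+1)] - rational in k. x = \frac{1}{9}; t_0 = \frac{11}{4}; negate the roots.


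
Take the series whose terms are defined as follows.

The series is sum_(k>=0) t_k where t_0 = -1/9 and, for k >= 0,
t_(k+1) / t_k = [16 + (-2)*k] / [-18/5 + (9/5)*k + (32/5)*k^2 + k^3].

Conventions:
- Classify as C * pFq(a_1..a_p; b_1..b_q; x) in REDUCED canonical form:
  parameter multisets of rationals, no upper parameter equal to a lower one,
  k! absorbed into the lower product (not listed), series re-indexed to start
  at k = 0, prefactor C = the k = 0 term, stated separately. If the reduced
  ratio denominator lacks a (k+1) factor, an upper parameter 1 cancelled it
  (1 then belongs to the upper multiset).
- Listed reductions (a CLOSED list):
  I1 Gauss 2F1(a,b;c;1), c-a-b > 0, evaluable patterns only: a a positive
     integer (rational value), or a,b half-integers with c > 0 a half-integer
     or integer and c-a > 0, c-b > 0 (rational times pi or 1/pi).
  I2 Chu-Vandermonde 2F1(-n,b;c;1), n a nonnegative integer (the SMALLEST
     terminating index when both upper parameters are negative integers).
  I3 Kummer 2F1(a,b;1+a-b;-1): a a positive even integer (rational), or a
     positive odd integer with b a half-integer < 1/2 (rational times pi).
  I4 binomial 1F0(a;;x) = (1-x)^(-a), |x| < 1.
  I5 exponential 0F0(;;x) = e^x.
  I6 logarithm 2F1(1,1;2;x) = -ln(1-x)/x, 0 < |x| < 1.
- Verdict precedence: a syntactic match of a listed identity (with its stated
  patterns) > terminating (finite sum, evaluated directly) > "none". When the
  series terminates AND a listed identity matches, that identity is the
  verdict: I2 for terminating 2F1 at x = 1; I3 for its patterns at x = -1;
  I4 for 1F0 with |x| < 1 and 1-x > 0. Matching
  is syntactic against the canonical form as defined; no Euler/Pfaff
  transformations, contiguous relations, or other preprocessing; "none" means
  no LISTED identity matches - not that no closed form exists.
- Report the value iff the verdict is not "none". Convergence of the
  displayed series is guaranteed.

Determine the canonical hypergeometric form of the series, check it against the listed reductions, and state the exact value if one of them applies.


Classification (C = -1/9): 1F2 with upper {-8}, lower {-3/5, 6}, argument x = -2. Verdict: terminating. (-8)_k vanishes past k = 8, leaving a 9-term sum, computed directly. Its exact value is 125480593432813/59422030956288.

Key observation: x = (-2) and factor the ratio over Q (C = -1/9): negated roots = parameters.
Term ratio: r(k) = (-2) * (k-8) / [(k-3/5) (k+6) (k+1)] - poly over poly, x = (-2) from leading terms; C = -1/9 at k = 0.


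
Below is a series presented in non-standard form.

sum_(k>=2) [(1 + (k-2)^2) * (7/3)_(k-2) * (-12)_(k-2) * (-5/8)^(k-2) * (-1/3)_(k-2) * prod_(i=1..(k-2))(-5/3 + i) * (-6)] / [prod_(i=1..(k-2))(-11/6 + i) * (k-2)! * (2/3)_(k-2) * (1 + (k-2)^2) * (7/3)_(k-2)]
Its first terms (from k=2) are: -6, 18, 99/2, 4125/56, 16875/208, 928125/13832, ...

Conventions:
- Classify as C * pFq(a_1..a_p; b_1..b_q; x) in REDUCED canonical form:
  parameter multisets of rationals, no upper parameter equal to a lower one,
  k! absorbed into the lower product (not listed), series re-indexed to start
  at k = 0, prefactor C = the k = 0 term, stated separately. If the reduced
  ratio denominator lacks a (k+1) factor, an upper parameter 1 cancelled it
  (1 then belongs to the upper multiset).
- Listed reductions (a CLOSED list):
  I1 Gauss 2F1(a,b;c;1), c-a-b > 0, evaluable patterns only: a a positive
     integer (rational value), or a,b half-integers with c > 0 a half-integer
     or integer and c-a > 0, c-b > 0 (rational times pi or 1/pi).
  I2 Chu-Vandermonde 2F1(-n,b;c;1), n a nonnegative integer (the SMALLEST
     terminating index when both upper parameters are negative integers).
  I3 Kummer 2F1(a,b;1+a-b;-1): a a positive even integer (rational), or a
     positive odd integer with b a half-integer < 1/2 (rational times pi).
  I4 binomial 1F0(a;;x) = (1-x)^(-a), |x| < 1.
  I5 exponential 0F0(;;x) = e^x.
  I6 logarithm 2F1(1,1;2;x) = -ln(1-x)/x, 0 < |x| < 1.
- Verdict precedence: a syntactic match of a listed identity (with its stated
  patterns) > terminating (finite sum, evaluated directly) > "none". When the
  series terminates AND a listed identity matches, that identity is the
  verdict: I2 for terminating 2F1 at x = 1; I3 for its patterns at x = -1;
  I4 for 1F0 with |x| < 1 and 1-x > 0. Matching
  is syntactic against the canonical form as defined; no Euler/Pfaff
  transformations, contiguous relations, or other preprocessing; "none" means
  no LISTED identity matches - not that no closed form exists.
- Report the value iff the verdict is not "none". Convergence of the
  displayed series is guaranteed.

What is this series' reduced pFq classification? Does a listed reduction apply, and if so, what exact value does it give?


Reduced: x = -5/8, 3F2, upper = {-12, -2/3, -1/3}, lower = {-5/6, 2/3}, C = -6. Verdict: terminating. (-12)_k vanishes past k = 12, leaving a 13-term sum, computed directly. Value: 1197083855299070187441/3382356970731741184.

The tell: t_0 = -6 here, and the parameter 7/3 appears in both the upper and lower lists and cancels (alongside the other common factor).
Consecutive-term ratio: r(k) = (-5/8) * (k-12) (k-2/3) (k-1/3) / [(k-5/6) (k+2/3) (k+1)] - rational; roots negated = parameters, x = (-5/8), C = -6.
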